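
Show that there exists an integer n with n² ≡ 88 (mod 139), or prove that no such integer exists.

There is no such integer.

139 is prime, so by Euler's criterion 88 is a square mod 139 iff 88^((139−1)/2) = 88^69 ≡ 1 (mod 139).
Squaring successively (mod 139): 88^2 = 7744 ≡ 99; 88^4 ≡ 99² = 9801 ≡ 71; 88^8 ≡ 71² = 5041 ≡ 37; 88^16 ≡ 37² = 1369 ≡ 118; 88^32 ≡ 118² = 13924 ≡ 24; 88^64 ≡ 24² = 576 ≡ 20.
Since 69 = 64 + 4 + 1, 88^69 ≡ 20 · 71 · 88; multiplying out mod 139: 20·71 = 1420 ≡ 30, then 30·88 = 2640 ≡ 138. Thus 88^69 ≡ 138 ≡ −1 (mod 139).
By Euler's criterion 88 is a quadratic non-residue mod 139: no n satisfies n² ≡ 88 (mod 139).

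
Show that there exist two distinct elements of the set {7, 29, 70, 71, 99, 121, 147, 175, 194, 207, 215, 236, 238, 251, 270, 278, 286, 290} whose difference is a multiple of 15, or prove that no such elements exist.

The pair (29, 194) works.

Both 29 and 194 leave remainder 14 on division by 15; their difference 165 = 11·15 is a multiple of 15.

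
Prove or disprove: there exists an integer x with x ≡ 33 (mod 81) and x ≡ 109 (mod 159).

gcd(81, 159) = 3. If x ≡ 33 (mod 81) and x ≡ 109 (mod 159), then x ≡ 33 (mod 3) and x ≡ 109 (mod 3).
But 33 mod 3 = 0 while 109 mod 3 = 1, a contradiction.
Therefore no such x exists.

No, no such integer exists.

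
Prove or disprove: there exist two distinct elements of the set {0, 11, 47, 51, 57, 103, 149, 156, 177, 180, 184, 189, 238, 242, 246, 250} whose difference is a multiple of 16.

No such pair exists.

Two integers differ by a multiple of 16 exactly when they have the same residue mod 16. The residues are 0↦0, 11↦11, 47↦15, 51↦3, 57↦9, 103↦7, 149↦5, 156↦12, 177↦1, 180↦4, 184↦8, 189↦13, 238↦14, 242↦2, 246↦6, 250↦10.
These 16 residues are pairwise different, hence no difference of two elements is divisible by 16.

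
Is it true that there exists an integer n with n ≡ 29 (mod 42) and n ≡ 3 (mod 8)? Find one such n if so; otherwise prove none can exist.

n = 155

The moduli are not coprime: gcd(42, 8) = 2. Compatibility requires 2 ∣ (3 − 29) = -26, which holds, so solutions exist.
List candidates n ≡ 29 (mod 42): 29, 71, 113, 155. Modulo 8 these are 5, 7, 1, 3; 155 gives 3 as required.
Indeed 155 ≡ 29 (mod 42) and 155 ≡ 3 (mod 8).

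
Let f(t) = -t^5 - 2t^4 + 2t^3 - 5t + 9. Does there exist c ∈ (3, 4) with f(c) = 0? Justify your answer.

The endpoint values f(3) = -357 and f(4) = -1419 are both negative. Claim: f(t) < 0 for every t in (3, 4).
Substitute t = 3 + u, where 0 < u < 1 on the interval. Expanding, f(3 + u) = -u^5 - 17u^4 - 112u^3 - 360u^2 - 572u - 357.
The nonzero coefficients here are all negative, so for u > 0 every term is negative (or zero), and the constant term -357 is strictly negative.
So f is strictly negative on (3, 4); no root exists in the interval.

No.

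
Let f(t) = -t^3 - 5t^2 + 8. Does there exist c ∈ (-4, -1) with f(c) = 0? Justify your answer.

f(-4) = -8 and f(-1) = 4, which have opposite signs.
Since f is a polynomial it is continuous on [-4, -1].
So by the Intermediate Value Theorem there is a c strictly between -4 and -1 with f(c) = 0.

Yes, f has a root in the interval.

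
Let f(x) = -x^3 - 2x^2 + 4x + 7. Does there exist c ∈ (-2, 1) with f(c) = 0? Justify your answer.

Such a root exists.

f(-2) = -1 and f(1) = 8, which have opposite signs.
Since f is a polynomial it is continuous on [-2, 1].
So by the Intermediate Value Theorem there is a c strictly between -2 and 1 with f(c) = 0.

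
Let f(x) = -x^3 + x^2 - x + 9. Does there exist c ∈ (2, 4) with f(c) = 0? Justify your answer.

Yes, such a c exists.

f(2) = 3 and f(4) = -43, which have opposite signs.
As a polynomial, f is continuous on every closed interval.
By the Intermediate Value Theorem, f takes the value 0 somewhere in the open interval.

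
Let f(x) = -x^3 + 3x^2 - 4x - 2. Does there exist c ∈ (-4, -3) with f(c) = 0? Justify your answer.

f has no root in that interval.

Evaluate at the endpoints: f(-4) = 126, f(-3) = 64 — same sign (positive).
f'(x) = -3x^2 + 6x - 4 has discriminant 6² − 4·(-3)·(-4) = -12 < 0, so f' has no real roots and is negative for every real x.
Hence f is strictly decreasing on ℝ, and in particular on [-4, -3]. A strictly monotone function with same-sign endpoint values stays positive on the whole interval, so f has no zero in (-4, -3).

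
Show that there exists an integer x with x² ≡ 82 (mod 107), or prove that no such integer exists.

107 is prime, so by Euler's criterion 82 is a square mod 107 iff 82^((107−1)/2) = 82^53 ≡ 1 (mod 107).
Squaring successively (mod 107): 82^2 = 6724 ≡ 90; 82^4 ≡ 90² = 8100 ≡ 75; 82^8 ≡ 75² = 5625 ≡ 61; 82^16 ≡ 61² = 3721 ≡ 83; 82^32 ≡ 83² = 6889 ≡ 41.
Since 53 = 32 + 16 + 4 + 1, 82^53 ≡ 41 · 83 · 75 · 82; multiplying out mod 107: 41·83 = 3403 ≡ 86, then 86·75 = 6450 ≡ 30, then 30·82 = 2460 ≡ 106. Thus 82^53 ≡ 106 ≡ −1 (mod 107).
The value −1 means 82 is a non-residue modulo 107, so x² ≡ 82 (mod 107) is impossible.

No, no such integer exists.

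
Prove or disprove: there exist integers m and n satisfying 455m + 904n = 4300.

m = 228, n = -110

455 and 904 are coprime, so 455m + 904n ranges over all of ℤ.
Euclidean algorithm: 904 = 1·455 + 449, 455 = 1·449 + 6, 449 = 74·6 + 5, 6 = 1·5 + 1, 5 = 5·1 + 0.
Back-substituting, 1 = 6 − 1·5 = 6 − (449 − 74·6) = −449 + 75·6 = −449 + 75·(455 − 1·449) = 75·455 − 76·449 = 75·455 − 76·(904 − 1·455) = −76·904 + 151·455; that is, 455·151 + 904·(-76) = 1.
Times 4300: 455·649300 + 904·(-326800) = 4300, so (649300, -326800) solves it.
Shifting by a multiple of (904, −455) keeps it a solution: m = 649300 − 718·904 = 228, n = -326800 + 718·455 = -110.
Indeed 455·228 + 904·(-110) = 103740 − 99440 = 4300.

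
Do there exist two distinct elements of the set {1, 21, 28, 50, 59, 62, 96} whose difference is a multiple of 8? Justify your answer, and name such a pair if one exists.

There is no such pair.

Reduce each element modulo 8: 1↦1, 21↦5, 28↦4, 50↦2, 59↦3, 62↦6, 96↦0.
No residue repeats among the 7 elements, so no pair has difference ≡ 0 (mod 8).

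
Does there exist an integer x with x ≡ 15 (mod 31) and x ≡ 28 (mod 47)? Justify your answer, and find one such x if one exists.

x = 263

Since 31 and 47 share no common factor, CRT says the pair of congruences has a solution (unique mod 1457).
Any solution of the first congruence is x = 15 + 31t; substituting into the second, 31t ≡ 28 − 15 ≡ 13 (mod 47).
To invert 31 modulo 47: 47 = 1·31 + 16, 31 = 1·16 + 15, 16 = 1·15 + 1, 15 = 15·1 + 0, and unwinding, 1 = 16 − 1·15 = 16 − (31 − 1·16) = −31 + 2·16 = −31 + 2·(47 − 1·31) = 2·47 − 3·31. Thus 31⁻¹ ≡ -3 ≡ 44 (mod 47).
Therefore t ≡ 44·13 = 572 ≡ 8 (mod 47).
With t = 8: x = 15 + 31·8 = 263.
Verify: 263 = 8·31 + 15 and 263 = 5·47 + 28. ✓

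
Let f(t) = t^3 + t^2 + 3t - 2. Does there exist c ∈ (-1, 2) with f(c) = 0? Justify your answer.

f(-1) = -5 and f(2) = 16, which have opposite signs.
Since f is a polynomial it is continuous on [-1, 2].
The Intermediate Value Theorem then guarantees some c ∈ (-1, 2) with f(c) = 0.

Such a root exists.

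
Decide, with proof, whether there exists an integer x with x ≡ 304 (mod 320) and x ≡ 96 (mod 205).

No, no such integer exists.

gcd(320, 205) = 5. If x ≡ 304 (mod 320) and x ≡ 96 (mod 205), then x ≡ 304 (mod 5) and x ≡ 96 (mod 5).
However 304 ≡ 4 and 96 ≡ 1 (mod 5), and 4 ≠ 1.
So no integer satisfies both congruences.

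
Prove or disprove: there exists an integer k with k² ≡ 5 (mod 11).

k = 7

k = 7 works: 7² = 49, and 49 − 5 = 44 = 4·11.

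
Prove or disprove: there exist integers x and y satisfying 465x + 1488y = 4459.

No such integers exist.

Both 465 and 1488 are divisible by gcd(465, 1488) = 93, hence so is any combination 465x + 1488y.
But 4459 = 93·47 + 88, so 93 ∤ 4459.
Hence no integers x, y satisfy the equation.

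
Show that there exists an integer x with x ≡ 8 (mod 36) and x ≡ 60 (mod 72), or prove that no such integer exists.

Both moduli are multiples of 36 = gcd(36, 72), so any solution would satisfy x ≡ 8 and x ≡ 60 modulo 36 simultaneously.
However 8 ≡ 8 and 60 ≡ 24 (mod 36), and 8 ≠ 24.
So no integer satisfies both congruences.

No, no such integer exists.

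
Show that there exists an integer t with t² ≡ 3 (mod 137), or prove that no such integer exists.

No, no such integer exists.

137 is prime, so by Euler's criterion 3 is a square mod 137 iff 3^((137−1)/2) = 3^68 ≡ 1 (mod 137).
Squaring successively (mod 137): 3^2 = 9 ≡ 9; 3^4 ≡ 9² = 81 ≡ 81; 3^8 ≡ 81² = 6561 ≡ 122; 3^16 ≡ 122² = 14884 ≡ 88; 3^32 ≡ 88² = 7744 ≡ 72; 3^64 ≡ 72² = 5184 ≡ 115.
Since 68 = 64 + 4, 3^68 ≡ 115 · 81; multiplying out mod 137: 115·81 = 9315 ≡ 136. Thus 3^68 ≡ 136 ≡ −1 (mod 137).
By Euler's criterion 3 is a quadratic non-residue mod 137: no t satisfies t² ≡ 3 (mod 137).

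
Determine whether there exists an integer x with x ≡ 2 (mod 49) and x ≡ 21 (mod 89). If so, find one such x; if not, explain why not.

The moduli 49 and 89 are coprime, so by the Chinese Remainder Theorem a unique solution modulo 4361 exists.
Any solution of the first congruence is x = 2 + 49t; substituting into the second, 49t ≡ 21 − 2 ≡ 19 (mod 89).
To invert 49 modulo 89: 89 = 1·49 + 40, 49 = 1·40 + 9, 40 = 4·9 + 4, 9 = 2·4 + 1, 4 = 4·1 + 0, and unwinding, 1 = 9 − 2·4 = 9 − 2·(40 − 4·9) = −2·40 + 9·9 = −2·40 + 9·(49 − 1·40) = 9·49 − 11·40 = 9·49 − 11·(89 − 1·49) = −11·89 + 20·49. Thus 49⁻¹ ≡ 20 (mod 89).
Therefore t ≡ 20·19 = 380 ≡ 24 (mod 89).
Taking t = 24 gives x = 2 + 49·24 = 1178.
Indeed 1178 ≡ 2 (mod 49) and 1178 ≡ 21 (mod 89).

x = 1178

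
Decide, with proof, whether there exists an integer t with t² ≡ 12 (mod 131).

t = 55

t = 55 works: 55² = 3025, and 3025 − 12 = 3013 = 23·131.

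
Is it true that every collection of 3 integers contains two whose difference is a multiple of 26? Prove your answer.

Try 3 consecutive integers, 92, 93, 94. Their remainders mod 26 are 14, 15, 16 — pairwise different, as any 3 ≤ 26 consecutive integers have distinct residues.
The differences between them range over 1, …, 2, none of which is divisible by 26.

No; for instance {92, 93, 94} is a counterexample.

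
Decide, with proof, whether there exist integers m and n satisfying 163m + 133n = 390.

m = 13, n = -13

Since gcd(163, 133) = 1, every integer is an integer combination of 163 and 133.
Dividing repeatedly: 163 = 1·133 + 30, 133 = 4·30 + 13, 30 = 2·13 + 4, 13 = 3·4 + 1, 4 = 4·1 + 0.
Unwinding: 1 = 13 − 3·4 = 13 − 3·(30 − 2·13) = −3·30 + 7·13 = −3·30 + 7·(133 − 4·30) = 7·133 − 31·30 = 7·133 − 31·(163 − 1·133) = −31·163 + 38·133, i.e. 163·(-31) + 133·38 = 1.
Multiplying through by 390: m = (-31)·390 = -12090, n = 38·390 = 14820 is a solution.
Adding 91·133 to m and subtracting 91·163 from n gives the tidier solution (13, -13).
Check: 163·13 + 133·(-13) = 2119 − 1729 = 390. ✓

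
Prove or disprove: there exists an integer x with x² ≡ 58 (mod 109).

No, no such integer exists.

Apply Euler's criterion with the prime 109: 58 is a quadratic residue iff 58^54 ≡ 1 (mod 109), and a non-residue iff it is ≡ −1.
Squaring successively (mod 109): 58^2 = 3364 ≡ 94; 58^4 ≡ 94² = 8836 ≡ 7; 58^8 ≡ 7² = 49 ≡ 49; 58^16 ≡ 49² = 2401 ≡ 3; 58^32 ≡ 3² = 9 ≡ 9.
Since 54 = 32 + 16 + 4 + 2, 58^54 ≡ 9 · 3 · 7 · 94; multiplying out mod 109: 9·3 = 27 ≡ 27, then 27·7 = 189 ≡ 80, then 80·94 = 7520 ≡ 108. Thus 58^54 ≡ 108 ≡ −1 (mod 109).
The value −1 means 58 is a non-residue modulo 109, so x² ≡ 58 (mod 109) is impossible.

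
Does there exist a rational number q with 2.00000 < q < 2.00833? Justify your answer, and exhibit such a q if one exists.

q = 243/121

Look for a denominator N such that an integer falls strictly between N·2.00000 and N·2.00833. N = 121 works: 121·2.00000 = 242.00000 < 243 < 243.00793 = 121·2.00833.
Dividing back, 2.00000 < 243/121 < 2.00833, and 243/121 is rational.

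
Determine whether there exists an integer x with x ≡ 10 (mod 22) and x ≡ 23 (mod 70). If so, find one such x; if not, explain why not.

Reduce both congruences modulo 2, which divides 22 and 70: they say x ≡ 10 (mod 2) and x ≡ 23 (mod 2).
However 10 ≡ 0 and 23 ≡ 1 (mod 2), and 0 ≠ 1.
Hence the system has no solution.

No, no such integer exists.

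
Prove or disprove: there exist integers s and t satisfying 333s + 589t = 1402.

s = 220, t = -122

Since gcd(333, 589) = 1, every integer is an integer combination of 333 and 589.
Dividing repeatedly: 589 = 1·333 + 256, 333 = 1·256 + 77, 256 = 3·77 + 25, 77 = 3·25 + 2, 25 = 12·2 + 1, 2 = 2·1 + 0.
Working back up the chain: 1 = 25 − 12·2 = 25 − 12·(77 − 3·25) = −12·77 + 37·25 = −12·77 + 37·(256 − 3·77) = 37·256 − 123·77 = 37·256 − 123·(333 − 1·256) = −123·333 + 160·256 = −123·333 + 160·(589 − 1·333) = 160·589 − 283·333. So 333·(-283) + 589·160 = 1.
Scaling by 1402 gives the particular solution (s, t) = (-396766, 224320).
The general solution is s = -396766 + 589k, t = 224320 − 333k; taking k = 674 gives the smaller pair s = 220, t = -122.
Indeed 333·220 + 589·(-122) = 73260 − 71858 = 1402.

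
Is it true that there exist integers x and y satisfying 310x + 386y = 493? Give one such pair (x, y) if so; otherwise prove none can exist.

gcd(310, 386) = 2, so every integer of the form 310x + 386y is a multiple of 2.
But 493 is not a multiple of 2 (it leaves remainder 1).
Therefore 310x + 386y = 493 has no solution in integers.

No such integers exist.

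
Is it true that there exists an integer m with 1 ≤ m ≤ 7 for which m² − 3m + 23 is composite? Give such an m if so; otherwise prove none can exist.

At m = 7: 7² − 3·7 + 23 = 51 = 3·17, which is composite.

m = 7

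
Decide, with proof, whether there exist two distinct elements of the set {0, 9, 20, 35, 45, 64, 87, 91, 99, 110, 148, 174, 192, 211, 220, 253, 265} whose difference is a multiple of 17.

Reduce each element modulo 17: 0↦0, 9↦9, 20↦3, 35↦1, 45↦11, 64↦13, 87↦2, 91↦6, 99↦14, 110↦8, 148↦12, 174↦4, 192↦5, 211↦7, 220↦16, 253↦15, 265↦10.
These 17 residues are pairwise different, hence no difference of two elements is divisible by 17.

No, no such pair exists.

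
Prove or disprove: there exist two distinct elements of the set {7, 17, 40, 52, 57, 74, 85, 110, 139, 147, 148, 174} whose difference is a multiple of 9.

7 and 52 are such a pair.

Reduce each element mod 9: 7↦7, 17↦8, 40↦4, 52↦7, 57↦3, 74↦2, 85↦4, 110↦2, 139↦4, 147↦3, 148↦4, 174↦3. The residue 7 repeats (at 7 and 52), and 52 − 7 = 45 = 5·9.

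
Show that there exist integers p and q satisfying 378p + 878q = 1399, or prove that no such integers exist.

No such integers exist.

gcd(378, 878) = 2, so every integer of the form 378p + 878q is a multiple of 2.
However 1399 leaves remainder 1 on division by 2.
Hence no integers p, q satisfy the equation.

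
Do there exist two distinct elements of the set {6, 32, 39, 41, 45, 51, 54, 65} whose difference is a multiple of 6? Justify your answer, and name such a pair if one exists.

The pair (6, 54) works.

6 mod 6 = 0 and 54 mod 6 = 0, so 54 − 6 = 48 = 8·6.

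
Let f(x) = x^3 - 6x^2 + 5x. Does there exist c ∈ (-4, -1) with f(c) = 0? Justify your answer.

f has no root in that interval.

f(-4) = -180 and f(-1) = -12, both negative, so a sign-change argument is unavailable; we show f keeps this sign on the whole interval.
Shift to the endpoint -1: with x = -1 − u (0 < u < 3), one computes f(-1 − u) = -u^3 - 9u^2 - 20u - 12.
The nonzero coefficients here are all negative, so for u > 0 every term is negative (or zero), and the constant term -12 is strictly negative.
So f is strictly negative on (-4, -1); no root exists in the interval.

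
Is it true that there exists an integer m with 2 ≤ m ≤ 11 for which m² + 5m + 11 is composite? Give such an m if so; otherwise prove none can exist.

At m = 11: 11² + 5·11 + 11 = 187 = 11·17, which is composite.

m = 11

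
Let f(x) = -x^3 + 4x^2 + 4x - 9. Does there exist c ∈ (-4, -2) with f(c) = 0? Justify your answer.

No such root exists.

f(-4) = 103 and f(-2) = 7, both positive, so a sign-change argument is unavailable; we show f keeps this sign on the whole interval.
Shift to the endpoint -2: with x = -2 − u (0 < u < 2), one computes f(-2 − u) = u^3 + 10u^2 + 24u + 7.
All 4 nonzero coefficients of this polynomial in u are positive; hence for u > 0 the value is a sum of positive terms (the constant 7 among them).
So f is strictly positive on (-4, -2); no root exists in the interval.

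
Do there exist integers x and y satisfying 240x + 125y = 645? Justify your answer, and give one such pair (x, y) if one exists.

gcd(240, 125) = 5, and 5 divides 645, so integer solutions exist.
Dividing through by 5 reduces the equation to 48x + 25y = 129.
Dividing repeatedly: 48 = 1·25 + 23, 25 = 1·23 + 2, 23 = 11·2 + 1, 2 = 2·1 + 0.
Back-substituting, 1 = 23 − 11·2 = 23 − 11·(25 − 1·23) = −11·25 + 12·23 = −11·25 + 12·(48 − 1·25) = 12·48 − 23·25; that is, 48·12 + 25·(-23) = 1.
Scaling by 129 gives the particular solution (x, y) = (1548, -2967).
The general solution is x = 1548 + 25k, y = -2967 − 48k; taking k = -61 gives the smaller pair x = 23, y = -39.
Check: 240·23 + 125·(-39) = 5520 − 4875 = 645. ✓

x = 23, y = -39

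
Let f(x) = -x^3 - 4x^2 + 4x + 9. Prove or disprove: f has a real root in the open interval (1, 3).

f(1) = 8 and f(3) = -42, which have opposite signs.
f is continuous everywhere (it is a polynomial), in particular on [1, 3].
By the Intermediate Value Theorem f must vanish at some point of (1, 3).

Yes, f has a root in the interval.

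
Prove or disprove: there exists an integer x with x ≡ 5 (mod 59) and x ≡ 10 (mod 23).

gcd(59, 23) = 1, so the Chinese Remainder Theorem guarantees exactly one residue class mod 1357 satisfying both.
Any solution of the first congruence is x = 5 + 59t; substituting into the second, 59t ≡ 10 − 5 ≡ 5 (mod 23).
59 ≡ 13 (mod 23), so this reads 13t ≡ 5 (mod 23). Since 13·16 = 208 = 9·23 + 1, the inverse of 13 mod 23 is 16.
Therefore t ≡ 16·5 = 80 ≡ 11 (mod 23).
With t = 11: x = 5 + 59·11 = 654.
Verify: 654 = 11·59 + 5 and 654 = 28·23 + 10. ✓

x = 654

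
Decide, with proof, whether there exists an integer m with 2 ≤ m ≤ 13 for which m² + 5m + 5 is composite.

At m = 5: 5² + 5·5 + 5 = 55 = 5·11, which is composite.

m = 5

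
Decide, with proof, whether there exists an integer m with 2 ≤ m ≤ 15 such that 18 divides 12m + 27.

For m = 2, 3, …, 15 the values of 12m + 27 modulo 18 are 15, 9, 3, 15, 9, 3, 15, 9, 3, 15, 9, 3, 15, 9 respectively.
The residue 0 does not occur, so no m in [2, 15] makes 12m + 27 a multiple of 18.

There is no such integer m in that range.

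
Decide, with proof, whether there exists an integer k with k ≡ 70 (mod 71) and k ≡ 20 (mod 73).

k = 1845

gcd(71, 73) = 1, so the Chinese Remainder Theorem guarantees exactly one residue class mod 5183 satisfying both.
Any solution of the first congruence is k = 70 + 71t; substituting into the second, 71t ≡ 20 − 70 ≡ 23 (mod 73).
Note 71·36 = 2556 ≡ 1 (mod 73) (as 2556 − 1 = 35·73), so 71⁻¹ ≡ 36.
Multiplying by 36: t ≡ 36·23 = 828 ≡ 25 (mod 73).
With t = 25: k = 70 + 71·25 = 1845.
Check: 1845 mod 71 = 70, 1845 mod 73 = 20. ✓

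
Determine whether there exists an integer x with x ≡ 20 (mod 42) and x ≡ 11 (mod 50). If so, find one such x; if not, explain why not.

No such integer exists.

Reduce both congruences modulo 2, which divides 42 and 50: they say x ≡ 20 (mod 2) and x ≡ 11 (mod 2).
But 20 mod 2 = 0 while 11 mod 2 = 1, a contradiction.
So no integer satisfies both congruences.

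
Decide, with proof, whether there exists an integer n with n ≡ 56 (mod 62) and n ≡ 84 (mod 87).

gcd(62, 87) = 1, so the Chinese Remainder Theorem guarantees exactly one residue class mod 5394 satisfying both.
Any solution of the first congruence is n = 56 + 62t; substituting into the second, 62t ≡ 84 − 56 ≡ 28 (mod 87).
Note 62·80 = 4960 ≡ 1 (mod 87) (as 4960 − 1 = 57·87), so 62⁻¹ ≡ 80.
Multiplying by 80: t ≡ 80·28 = 2240 ≡ 65 (mod 87).
With t = 65: n = 56 + 62·65 = 4086.
Indeed 4086 ≡ 56 (mod 62) and 4086 ≡ 84 (mod 87).

n = 4086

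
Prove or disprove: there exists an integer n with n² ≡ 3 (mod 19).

Squares mod 19 repeat after n = 9 (as (−n)² = n²); for n = 0..9 they are 0, 1, 4, 9, 16, 6, 17, 11, 7, 5.
The set of squares mod 19 is therefore {0, 1, 4, 5, 6, 7, 9, 11, 16, 17}, which does not contain 3.
Therefore n² ≡ 3 (mod 19) has no solution.

There is no such integer.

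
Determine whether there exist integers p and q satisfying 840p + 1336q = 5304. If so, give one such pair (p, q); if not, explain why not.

p = 159, q = -96

Every value of 840p + 1336q is a multiple of gcd(840, 1336) = 8; since 8 ∣ 5304, solutions exist.
Dividing through by 8 reduces the equation to 105p + 167q = 663.
Run the Euclidean algorithm on 167 and 105: 167 = 1·105 + 62, 105 = 1·62 + 43, 62 = 1·43 + 19, 43 = 2·19 + 5, 19 = 3·5 + 4, 5 = 1·4 + 1, 4 = 4·1 + 0.
Unwinding: 1 = 5 − 1·4 = 5 − (19 − 3·5) = −19 + 4·5 = −19 + 4·(43 − 2·19) = 4·43 − 9·19 = 4·43 − 9·(62 − 1·43) = −9·62 + 13·43 = −9·62 + 13·(105 − 1·62) = 13·105 − 22·62 = 13·105 − 22·(167 − 1·105) = −22·167 + 35·105, i.e. 105·35 + 167·(-22) = 1.
Times 663: 105·23205 + 167·(-14586) = 663, so (23205, -14586) solves it.
The general solution is p = 23205 + 167k, q = -14586 − 105k; taking k = -138 gives the smaller pair p = 159, q = -96.
Indeed 840·159 + 1336·(-96) = 133560 − 128256 = 5304.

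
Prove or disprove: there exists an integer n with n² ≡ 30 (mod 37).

n = 17

Take n = 17. Then 17² = 289 = 7·37 + 30, so 17² ≡ 30 (mod 37).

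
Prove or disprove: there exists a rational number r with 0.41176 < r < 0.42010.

Multiplying by 12: 12·0.41176 = 4.94112 and 12·0.42010 = 5.04120, so the integer 5 lies strictly between them.
Hence 5/12 is a rational number with 0.41176 < 5/12 < 0.42010.

r = 5/12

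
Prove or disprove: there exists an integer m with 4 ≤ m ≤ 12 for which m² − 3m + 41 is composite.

m = 5

At m = 5: 5² − 3·5 + 41 = 51 = 3·17, which is composite.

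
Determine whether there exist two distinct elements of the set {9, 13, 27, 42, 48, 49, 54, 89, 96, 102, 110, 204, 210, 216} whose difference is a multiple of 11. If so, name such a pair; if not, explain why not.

Both 9 and 42 leave remainder 9 on division by 11; their difference 33 = 3·11 is a multiple of 11.

9 and 42 are such a pair.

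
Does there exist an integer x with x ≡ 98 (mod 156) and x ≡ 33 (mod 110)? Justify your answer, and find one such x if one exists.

No, no such integer exists.

gcd(156, 110) = 2. If x ≡ 98 (mod 156) and x ≡ 33 (mod 110), then x ≡ 98 (mod 2) and x ≡ 33 (mod 2).
However 98 ≡ 0 and 33 ≡ 1 (mod 2), and 0 ≠ 1.
Hence the system has no solution.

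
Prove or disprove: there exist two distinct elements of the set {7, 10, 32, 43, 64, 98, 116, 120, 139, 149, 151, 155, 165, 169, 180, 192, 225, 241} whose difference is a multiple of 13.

The pair (7, 98) works.

Reduce each element mod 13: 7↦7, 10↦10, 32↦6, 43↦4, 64↦12, 98↦7, 116↦12, 120↦3, 139↦9, 149↦6, 151↦8, 155↦12, 165↦9, 169↦0, 180↦11, 192↦10, 225↦4, 241↦7. The residue 7 repeats (at 7 and 98), and 98 − 7 = 91 = 7·13.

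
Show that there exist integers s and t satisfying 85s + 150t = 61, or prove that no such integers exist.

gcd(85, 150) = 5, so every integer of the form 85s + 150t is a multiple of 5.
But 61 = 5·12 + 1, so 5 ∤ 61.
So the equation is unsolvable over ℤ.

There are no such integers.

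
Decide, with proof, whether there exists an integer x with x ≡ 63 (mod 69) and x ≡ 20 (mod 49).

x = 1098

The moduli 69 and 49 are coprime, so by the Chinese Remainder Theorem a unique solution modulo 3381 exists.
Any solution of the first congruence is x = 63 + 69t; substituting into the second, 69t ≡ 20 − 63 ≡ 6 (mod 49).
69 ≡ 20 (mod 49), so this reads 20t ≡ 6 (mod 49). Invert 20 mod 49 by the Euclidean algorithm: 49 = 2·20 + 9, 20 = 2·9 + 2, 9 = 4·2 + 1, 2 = 2·1 + 0; back-substituting, 1 = 9 − 4·2 = 9 − 4·(20 − 2·9) = −4·20 + 9·9 = −4·20 + 9·(49 − 2·20) = 9·49 − 22·20. Hence 20·(-22) ≡ 1, so 20⁻¹ ≡ -22 ≡ 27 (mod 49).
Therefore t ≡ 27·6 = 162 ≡ 15 (mod 49).
With t = 15: x = 63 + 69·15 = 1098.
Check: 1098 mod 69 = 63, 1098 mod 49 = 20. ✓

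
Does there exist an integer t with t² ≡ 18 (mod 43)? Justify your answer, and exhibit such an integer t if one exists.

No such integer exists.

43 is prime, so by Euler's criterion 18 is a square mod 43 iff 18^((43−1)/2) = 18^21 ≡ 1 (mod 43).
Squaring successively (mod 43): 18^2 = 324 ≡ 23; 18^4 ≡ 23² = 529 ≡ 13; 18^8 ≡ 13² = 169 ≡ 40; 18^16 ≡ 40² = 1600 ≡ 9.
Since 21 = 16 + 4 + 1, 18^21 ≡ 9 · 13 · 18; multiplying out mod 43: 9·13 = 117 ≡ 31, then 31·18 = 558 ≡ 42. Thus 18^21 ≡ 42 ≡ −1 (mod 43).
The value −1 means 18 is a non-residue modulo 43, so t² ≡ 18 (mod 43) is impossible.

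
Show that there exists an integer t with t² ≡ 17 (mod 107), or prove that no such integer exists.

107 is prime, so by Euler's criterion 17 is a square mod 107 iff 17^((107−1)/2) = 17^53 ≡ 1 (mod 107).
Repeated squaring mod 107: 17^2 = 289 ≡ 75; 17^4 ≡ 75² = 5625 ≡ 61; 17^8 ≡ 61² = 3721 ≡ 83; 17^16 ≡ 83² = 6889 ≡ 41; 17^32 ≡ 41² = 1681 ≡ 76.
Since 53 = 32 + 16 + 4 + 1, 17^53 ≡ 76 · 41 · 61 · 17; multiplying out mod 107: 76·41 = 3116 ≡ 13, then 13·61 = 793 ≡ 44, then 44·17 = 748 ≡ 106. Thus 17^53 ≡ 106 ≡ −1 (mod 107).
By Euler's criterion 17 is a quadratic non-residue mod 107: no t satisfies t² ≡ 17 (mod 107).

No, no such integer exists.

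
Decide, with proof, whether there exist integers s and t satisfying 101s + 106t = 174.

s = 50, t = -46

101 and 106 are coprime, so 101s + 106t ranges over all of ℤ.
Run the Euclidean algorithm on 106 and 101: 106 = 1·101 + 5, 101 = 20·5 + 1, 5 = 5·1 + 0.
Back-substituting, 1 = 101 − 20·5 = 101 − 20·(106 − 1·101) = −20·106 + 21·101; that is, 101·21 + 106·(-20) = 1.
Scaling by 174 gives the particular solution (s, t) = (3654, -3480).
The general solution is s = 3654 + 106k, t = -3480 − 101k; taking k = -34 gives the smaller pair s = 50, t = -46.
Indeed 101·50 + 106·(-46) = 5050 − 4876 = 174.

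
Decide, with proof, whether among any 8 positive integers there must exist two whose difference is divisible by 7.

Partition the integers by their residue mod 7; there are 7 classes.
Placing 8 integers into 7 classes, some class receives at least two — say a and b.
Their difference a − b is then a multiple of 7.

True.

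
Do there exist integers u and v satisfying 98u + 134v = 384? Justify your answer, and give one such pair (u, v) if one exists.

u = 34, v = -22

Since gcd(98, 134) = 2 and 384 = 2·192, Bézout's identity guarantees a solution.
Dividing through by 2 reduces the equation to 49u + 67v = 192.
Run the Euclidean algorithm on 67 and 49: 67 = 1·49 + 18, 49 = 2·18 + 13, 18 = 1·13 + 5, 13 = 2·5 + 3, 5 = 1·3 + 2, 3 = 1·2 + 1, 2 = 2·1 + 0.
Back-substituting, 1 = 3 − 1·2 = 3 − (5 − 1·3) = −5 + 2·3 = −5 + 2·(13 − 2·5) = 2·13 − 5·5 = 2·13 − 5·(18 − 1·13) = −5·18 + 7·13 = −5·18 + 7·(49 − 2·18) = 7·49 − 19·18 = 7·49 − 19·(67 − 1·49) = −19·67 + 26·49; that is, 49·26 + 67·(-19) = 1.
Scaling by 192 gives the particular solution (u, v) = (4992, -3648).
Shifting by a multiple of (67, −49) keeps it a solution: u = 4992 − 74·67 = 34, v = -3648 + 74·49 = -22.
Indeed 98·34 + 134·(-22) = 3332 − 2948 = 384.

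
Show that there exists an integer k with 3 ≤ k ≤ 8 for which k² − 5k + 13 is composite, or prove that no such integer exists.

At k = 4: 4² − 5·4 + 13 = 9 = 3·3, which is composite.

k = 4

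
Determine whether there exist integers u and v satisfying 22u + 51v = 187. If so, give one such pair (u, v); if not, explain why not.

u = 34, v = -11

Since gcd(22, 51) = 1, every integer is an integer combination of 22 and 51.
Run the Euclidean algorithm on 51 and 22: 51 = 2·22 + 7, 22 = 3·7 + 1, 7 = 7·1 + 0.
Back-substituting, 1 = 22 − 3·7 = 22 − 3·(51 − 2·22) = −3·51 + 7·22; that is, 22·7 + 51·(-3) = 1.
Scaling by 187 gives the particular solution (u, v) = (1309, -561).
Shifting by a multiple of (51, −22) keeps it a solution: u = 1309 − 25·51 = 34, v = -561 + 25·22 = -11.
Check: 22·34 + 51·(-11) = 748 − 561 = 187. ✓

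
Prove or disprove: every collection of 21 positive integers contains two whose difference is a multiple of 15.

Yes.

There are exactly 15 possible remainders on division by 15.
Placing 21 integers into 15 classes, some class receives at least two — say a and b.
Equal remainders mean a − b ≡ 0 (mod 15), so 15 divides their difference.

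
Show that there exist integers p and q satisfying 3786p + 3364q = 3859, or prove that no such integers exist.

No such integers exist.

Both 3786 and 3364 are divisible by gcd(3786, 3364) = 2, hence so is any combination 3786p + 3364q.
But 3859 is not a multiple of 2 (it leaves remainder 1).
Therefore 3786p + 3364q = 3859 has no solution in integers.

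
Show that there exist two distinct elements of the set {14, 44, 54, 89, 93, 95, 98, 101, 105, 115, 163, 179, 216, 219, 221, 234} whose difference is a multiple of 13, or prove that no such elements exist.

Both 14 and 105 leave remainder 1 on division by 13; their difference 91 = 7·13 is a multiple of 13.

The pair (14, 105) works.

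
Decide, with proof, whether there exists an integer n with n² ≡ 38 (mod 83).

n = 11 works: 11² = 121, and 121 − 38 = 83 = 1·83.

n = 11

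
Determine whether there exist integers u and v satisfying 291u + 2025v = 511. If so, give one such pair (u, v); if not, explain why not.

Both 291 and 2025 are divisible by gcd(291, 2025) = 3, hence so is any combination 291u + 2025v.
But 511 is not a multiple of 3 (it leaves remainder 1).
Hence no integers u, v satisfy the equation.

No, no such integers exist.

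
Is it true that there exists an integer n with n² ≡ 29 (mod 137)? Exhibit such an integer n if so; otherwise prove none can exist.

There is no such integer.

Apply Euler's criterion with the prime 137: 29 is a quadratic residue iff 29^68 ≡ 1 (mod 137), and a non-residue iff it is ≡ −1.
Repeated squaring mod 137: 29^2 = 841 ≡ 19; 29^4 ≡ 19² = 361 ≡ 87; 29^8 ≡ 87² = 7569 ≡ 34; 29^16 ≡ 34² = 1156 ≡ 60; 29^32 ≡ 60² = 3600 ≡ 38; 29^64 ≡ 38² = 1444 ≡ 74.
Since 68 = 64 + 4, 29^68 ≡ 74 · 87; multiplying out mod 137: 74·87 = 6438 ≡ 136. Thus 29^68 ≡ 136 ≡ −1 (mod 137).
By Euler's criterion 29 is a quadratic non-residue mod 137: no n satisfies n² ≡ 29 (mod 137).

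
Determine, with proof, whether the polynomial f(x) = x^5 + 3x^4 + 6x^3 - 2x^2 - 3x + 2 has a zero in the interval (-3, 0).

Such a root exists.

f(-3) = -169 and f(0) = 2, which have opposite signs.
Since f is a polynomial it is continuous on [-3, 0].
By the Intermediate Value Theorem, f takes the value 0 somewhere in the open interval.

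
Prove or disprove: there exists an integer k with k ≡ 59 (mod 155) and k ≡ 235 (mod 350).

Reduce both congruences modulo 5, which divides 155 and 350: they say k ≡ 59 (mod 5) and k ≡ 235 (mod 5).
However 59 ≡ 4 and 235 ≡ 0 (mod 5), and 4 ≠ 0.
Hence the system has no solution.

No, no such integer exists.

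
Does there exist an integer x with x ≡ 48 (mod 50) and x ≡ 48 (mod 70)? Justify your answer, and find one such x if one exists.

x = 48

The moduli are not coprime: gcd(50, 70) = 10. Compatibility requires 10 ∣ (48 − 48) = 0, which holds, so solutions exist.
The smallest candidate x = 48 works directly: 48 ≡ 48 (mod 70).
Indeed 48 ≡ 48 (mod 50) and 48 ≡ 48 (mod 70).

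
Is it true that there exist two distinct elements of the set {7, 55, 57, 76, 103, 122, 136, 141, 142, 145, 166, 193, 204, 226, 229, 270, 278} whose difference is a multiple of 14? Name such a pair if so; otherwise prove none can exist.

57 mod 14 = 1 and 141 mod 14 = 1, so 141 − 57 = 84 = 6·14.

The pair (57, 141) works.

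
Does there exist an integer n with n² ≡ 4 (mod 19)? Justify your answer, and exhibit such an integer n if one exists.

Take n = 2. Then 2² = 4, and since 0 ≤ 4 < 19 this is already reduced: 2² ≡ 4 (mod 19).

n = 2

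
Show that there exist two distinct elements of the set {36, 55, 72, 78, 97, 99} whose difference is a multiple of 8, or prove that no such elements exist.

Two integers differ by a multiple of 8 exactly when they have the same residue mod 8. The residues are 36↦4, 55↦7, 72↦0, 78↦6, 97↦1, 99↦3.
No residue repeats among the 6 elements, so no pair has difference ≡ 0 (mod 8).

No, no such pair exists.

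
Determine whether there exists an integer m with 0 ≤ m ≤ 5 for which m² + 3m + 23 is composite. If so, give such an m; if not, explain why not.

At m = 5: 5² + 3·5 + 23 = 63 = 3·21, which is composite.

m = 5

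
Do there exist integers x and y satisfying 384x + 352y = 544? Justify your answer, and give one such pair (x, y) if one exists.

x = 6, y = -5

Every value of 384x + 352y is a multiple of gcd(384, 352) = 32; since 32 ∣ 544, solutions exist.
Dividing through by 32 reduces the equation to 12x + 11y = 17.
Dividing repeatedly: 12 = 1·11 + 1, 11 = 11·1 + 0.
Working back up the chain: 1 = 12 − 1·11. So 12·1 + 11·(-1) = 1.
Multiplying through by 17: x = 1·17 = 17, y = (-1)·17 = -17 is a solution.
Shifting by a multiple of (11, −12) keeps it a solution: x = 17 − 1·11 = 6, y = -17 + 1·12 = -5.
Check: 384·6 + 352·(-5) = 2304 − 1760 = 544. ✓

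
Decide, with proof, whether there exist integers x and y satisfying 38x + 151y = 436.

x = 83, y = -18

38 and 151 are coprime, so 38x + 151y ranges over all of ℤ.
Dividing repeatedly: 151 = 3·38 + 37, 38 = 1·37 + 1, 37 = 37·1 + 0.
Unwinding: 1 = 38 − 1·37 = 38 − (151 − 3·38) = −151 + 4·38, i.e. 38·4 + 151·(-1) = 1.
Times 436: 38·1744 + 151·(-436) = 436, so (1744, -436) solves it.
Shifting by a multiple of (151, −38) keeps it a solution: x = 1744 − 11·151 = 83, y = -436 + 11·38 = -18.
Check: 38·83 + 151·(-18) = 3154 − 2718 = 436. ✓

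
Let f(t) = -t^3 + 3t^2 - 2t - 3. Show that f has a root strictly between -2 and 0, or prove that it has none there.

Yes, f has a root in the interval.

f(-2) = 21 and f(0) = -3, which have opposite signs.
f is continuous everywhere (it is a polynomial), in particular on [-2, 0].
By the Intermediate Value Theorem f must vanish at some point of (-2, 0).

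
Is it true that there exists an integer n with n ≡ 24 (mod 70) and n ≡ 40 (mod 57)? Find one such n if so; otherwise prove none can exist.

n = 724

Since 70 and 57 share no common factor, CRT says the pair of congruences has a solution (unique mod 3990).
Any solution of the first congruence is n = 24 + 70t; substituting into the second, 70t ≡ 40 − 24 ≡ 16 (mod 57).
70 ≡ 13 (mod 57), so this reads 13t ≡ 16 (mod 57). To invert 13 modulo 57: 57 = 4·13 + 5, 13 = 2·5 + 3, 5 = 1·3 + 2, 3 = 1·2 + 1, 2 = 2·1 + 0, and unwinding, 1 = 3 − 1·2 = 3 − (5 − 1·3) = −5 + 2·3 = −5 + 2·(13 − 2·5) = 2·13 − 5·5 = 2·13 − 5·(57 − 4·13) = −5·57 + 22·13. Thus 13⁻¹ ≡ 22 (mod 57).
Therefore t ≡ 22·16 = 352 ≡ 10 (mod 57).
With t = 10: n = 24 + 70·10 = 724.
Verify: 724 = 10·70 + 24 and 724 = 12·57 + 40. ✓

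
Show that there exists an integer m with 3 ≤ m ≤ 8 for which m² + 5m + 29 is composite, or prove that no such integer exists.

m = 6

At m = 6: 6² + 5·6 + 29 = 95 = 5·19, which is composite.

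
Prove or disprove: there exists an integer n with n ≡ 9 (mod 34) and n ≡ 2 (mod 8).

Both moduli are multiples of 2 = gcd(34, 8), so any solution would satisfy n ≡ 9 and n ≡ 2 modulo 2 simultaneously.
However 9 ≡ 1 and 2 ≡ 0 (mod 2), and 1 ≠ 0.
So no integer satisfies both congruences.

There is no such integer.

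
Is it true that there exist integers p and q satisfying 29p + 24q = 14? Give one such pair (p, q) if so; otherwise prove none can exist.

Since gcd(29, 24) = 1, every integer is an integer combination of 29 and 24.
Dividing repeatedly: 29 = 1·24 + 5, 24 = 4·5 + 4, 5 = 1·4 + 1, 4 = 4·1 + 0.
Working back up the chain: 1 = 5 − 1·4 = 5 − (24 − 4·5) = −24 + 5·5 = −24 + 5·(29 − 1·24) = 5·29 − 6·24. So 29·5 + 24·(-6) = 1.
Multiplying through by 14: p = 5·14 = 70, q = (-6)·14 = -84 is a solution.
Shifting by a multiple of (24, −29) keeps it a solution: p = 70 − 2·24 = 22, q = -84 + 2·29 = -26.
Indeed 29·22 + 24·(-26) = 638 − 624 = 14.

p = 22, q = -26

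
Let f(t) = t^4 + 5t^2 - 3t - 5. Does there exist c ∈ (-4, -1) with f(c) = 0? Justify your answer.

The endpoint values f(-4) = 343 and f(-1) = 4 are both positive. Claim: f(t) > 0 for every t in (-4, -1).
Shift to the endpoint -1: with t = -1 − u (0 < u < 3), one computes f(-1 − u) = u^4 + 4u^3 + 11u^2 + 17u + 4.
All 5 nonzero coefficients of this polynomial in u are positive; hence for u > 0 the value is a sum of positive terms (the constant 4 among them).
So f is strictly positive on (-4, -1); no root exists in the interval.

f has no root in that interval.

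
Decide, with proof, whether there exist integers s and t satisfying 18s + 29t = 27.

s = 16, t = -9

Since gcd(18, 29) = 1, every integer is an integer combination of 18 and 29.
Run the Euclidean algorithm on 29 and 18: 29 = 1·18 + 11, 18 = 1·11 + 7, 11 = 1·7 + 4, 7 = 1·4 + 3, 4 = 1·3 + 1, 3 = 3·1 + 0.
Unwinding: 1 = 4 − 1·3 = 4 − (7 − 1·4) = −7 + 2·4 = −7 + 2·(11 − 1·7) = 2·11 − 3·7 = 2·11 − 3·(18 − 1·11) = −3·18 + 5·11 = −3·18 + 5·(29 − 1·18) = 5·29 − 8·18, i.e. 18·(-8) + 29·5 = 1.
Times 27: 18·(-216) + 29·135 = 27, so (-216, 135) solves it.
Shifting by a multiple of (29, −18) keeps it a solution: s = -216 + 8·29 = 16, t = 135 − 8·18 = -9.
Check: 18·16 + 29·(-9) = 288 − 261 = 27. ✓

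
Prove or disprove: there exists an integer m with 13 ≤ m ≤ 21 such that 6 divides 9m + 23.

The values of 9m + 23 for m = 13, 14, …, 21 are 140, 149, 158, 167, 176, 185, 194, 203, 212; reduced mod 6 these are 2, 5, 2, 5, 2, 5, 2, 5, 2.
Since 0 is absent from this list, 6 ∤ 9m + 23 for every m with 13 ≤ m ≤ 21.

There is no such integer m in that range.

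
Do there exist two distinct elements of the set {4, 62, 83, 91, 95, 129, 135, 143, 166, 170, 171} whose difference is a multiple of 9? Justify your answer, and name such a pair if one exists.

The pair (4, 166) works.

Both 4 and 166 leave remainder 4 on division by 9; their difference 162 = 18·9 is a multiple of 9.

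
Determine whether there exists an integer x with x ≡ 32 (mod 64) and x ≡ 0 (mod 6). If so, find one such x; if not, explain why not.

x = 96

The moduli are not coprime: gcd(64, 6) = 2. Compatibility requires 2 ∣ (0 − 32) = -32, which holds, so solutions exist.
Step through x = 32, 32 + 64, 32 + 2·64, …: the values 32, 96 reduce mod 6 to 2, 0. The value 96 hits 0.
Indeed 96 ≡ 32 (mod 64) and 96 ≡ 0 (mod 6).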